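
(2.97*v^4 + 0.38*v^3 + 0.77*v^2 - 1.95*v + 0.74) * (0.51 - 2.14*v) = -6.3558*v^5 + 0.7015*v^4 - 1.454*v^3 + 4.5657*v^2 - 2.5781*v + 0.3774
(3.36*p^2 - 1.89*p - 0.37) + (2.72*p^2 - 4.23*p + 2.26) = 6.08*p^2 - 6.12*p + 1.89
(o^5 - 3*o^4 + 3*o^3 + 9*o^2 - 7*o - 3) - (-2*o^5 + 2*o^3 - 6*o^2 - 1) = 3*o^5 - 3*o^4 + o^3 + 15*o^2 - 7*o - 2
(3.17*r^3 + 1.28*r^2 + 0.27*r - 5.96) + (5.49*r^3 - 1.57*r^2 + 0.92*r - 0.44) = 8.66*r^3 - 0.29*r^2 + 1.19*r - 6.4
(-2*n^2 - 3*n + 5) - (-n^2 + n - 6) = -n^2 - 4*n + 11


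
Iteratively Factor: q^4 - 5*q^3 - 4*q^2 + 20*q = (q - 5)*(q^3 - 4*q) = q*(q - 5)*(q^2 - 4) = q*(q - 5)*(q + 2)*(q - 2)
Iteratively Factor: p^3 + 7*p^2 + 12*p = (p)*(p^2 + 7*p + 12) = p*(p + 4)*(p + 3)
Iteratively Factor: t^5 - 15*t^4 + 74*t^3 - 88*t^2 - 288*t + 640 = (t + 2)*(t^4 - 17*t^3 + 108*t^2 - 304*t + 320) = (t - 4)*(t + 2)*(t^3 - 13*t^2 + 56*t - 80) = (t - 4)^2*(t + 2)*(t^2 - 9*t + 20) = (t - 4)^3*(t + 2)*(t - 5)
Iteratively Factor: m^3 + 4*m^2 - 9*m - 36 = (m + 3)*(m^2 + m - 12) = (m + 3)*(m + 4)*(m - 3)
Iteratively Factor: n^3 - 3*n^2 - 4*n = (n)*(n^2 - 3*n - 4) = n*(n + 1)*(n - 4)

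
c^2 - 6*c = c*(c - 6)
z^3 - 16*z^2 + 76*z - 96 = (z - 8)*(z - 6)*(z - 2)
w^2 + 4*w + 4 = (w + 2)^2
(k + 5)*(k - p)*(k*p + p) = k^3*p - k^2*p^2 + 6*k^2*p - 6*k*p^2 + 5*k*p - 5*p^2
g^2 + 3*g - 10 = (g - 2)*(g + 5)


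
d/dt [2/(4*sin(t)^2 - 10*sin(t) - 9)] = 4*(5 - 4*sin(t))*cos(t)/(-4*sin(t)^2 + 10*sin(t) + 9)^2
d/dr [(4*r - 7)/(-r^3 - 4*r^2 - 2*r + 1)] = (8*r^3 - 5*r^2 - 56*r - 10)/(r^6 + 8*r^5 + 20*r^4 + 14*r^3 - 4*r^2 - 4*r + 1)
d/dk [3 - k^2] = -2*k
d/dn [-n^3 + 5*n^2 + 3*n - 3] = -3*n^2 + 10*n + 3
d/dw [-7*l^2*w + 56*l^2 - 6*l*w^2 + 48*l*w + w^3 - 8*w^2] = -7*l^2 - 12*l*w + 48*l + 3*w^2 - 16*w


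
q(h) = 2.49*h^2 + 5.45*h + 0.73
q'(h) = 4.98*h + 5.45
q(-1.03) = -2.24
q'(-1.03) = 0.32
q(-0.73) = -1.92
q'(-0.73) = 1.81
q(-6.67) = 75.16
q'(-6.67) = -27.77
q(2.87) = 36.88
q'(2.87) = 19.74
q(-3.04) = 7.17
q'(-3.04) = -9.69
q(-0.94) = -2.19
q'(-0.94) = 0.77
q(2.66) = 32.85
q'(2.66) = 18.70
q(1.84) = 19.19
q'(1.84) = 14.61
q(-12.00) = 293.89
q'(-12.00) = -54.31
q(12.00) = 424.69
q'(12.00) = 65.21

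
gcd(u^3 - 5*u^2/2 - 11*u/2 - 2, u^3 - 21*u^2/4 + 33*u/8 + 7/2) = u^2 - 7*u/2 - 2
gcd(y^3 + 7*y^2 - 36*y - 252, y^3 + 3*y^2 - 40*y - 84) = y^2 + y - 42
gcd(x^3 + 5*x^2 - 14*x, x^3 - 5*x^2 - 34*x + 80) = x - 2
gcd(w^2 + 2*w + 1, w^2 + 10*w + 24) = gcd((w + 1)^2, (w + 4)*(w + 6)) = 1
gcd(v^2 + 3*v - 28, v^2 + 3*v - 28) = v^2 + 3*v - 28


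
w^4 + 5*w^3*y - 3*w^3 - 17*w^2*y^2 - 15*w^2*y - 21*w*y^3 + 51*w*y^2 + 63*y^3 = (w - 3)*(w - 3*y)*(w + y)*(w + 7*y)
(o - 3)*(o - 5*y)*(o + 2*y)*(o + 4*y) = o^4 + o^3*y - 3*o^3 - 22*o^2*y^2 - 3*o^2*y - 40*o*y^3 + 66*o*y^2 + 120*y^3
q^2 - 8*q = q*(q - 8)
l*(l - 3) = l^2 - 3*l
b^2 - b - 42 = (b - 7)*(b + 6)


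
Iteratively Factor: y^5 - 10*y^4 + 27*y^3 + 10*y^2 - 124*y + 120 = (y - 5)*(y^4 - 5*y^3 + 2*y^2 + 20*y - 24) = (y - 5)*(y - 2)*(y^3 - 3*y^2 - 4*y + 12) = (y - 5)*(y - 2)*(y + 2)*(y^2 - 5*y + 6) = (y - 5)*(y - 2)^2*(y + 2)*(y - 3)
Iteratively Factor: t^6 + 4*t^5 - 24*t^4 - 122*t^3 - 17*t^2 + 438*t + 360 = (t + 3)*(t^5 + t^4 - 27*t^3 - 41*t^2 + 106*t + 120) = (t + 1)*(t + 3)*(t^4 - 27*t^2 - 14*t + 120) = (t + 1)*(t + 3)^2*(t^3 - 3*t^2 - 18*t + 40) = (t + 1)*(t + 3)^2*(t + 4)*(t^2 - 7*t + 10) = (t - 2)*(t + 1)*(t + 3)^2*(t + 4)*(t - 5)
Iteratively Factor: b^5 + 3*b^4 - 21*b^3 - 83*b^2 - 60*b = (b)*(b^4 + 3*b^3 - 21*b^2 - 83*b - 60) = b*(b - 5)*(b^3 + 8*b^2 + 19*b + 12) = b*(b - 5)*(b + 1)*(b^2 + 7*b + 12) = b*(b - 5)*(b + 1)*(b + 3)*(b + 4)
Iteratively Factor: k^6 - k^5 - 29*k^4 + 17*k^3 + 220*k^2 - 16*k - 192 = (k - 1)*(k^5 - 29*k^3 - 12*k^2 + 208*k + 192) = (k - 4)*(k - 1)*(k^4 + 4*k^3 - 13*k^2 - 64*k - 48) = (k - 4)*(k - 1)*(k + 1)*(k^3 + 3*k^2 - 16*k - 48) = (k - 4)*(k - 1)*(k + 1)*(k + 3)*(k^2 - 16) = (k - 4)*(k - 1)*(k + 1)*(k + 3)*(k + 4)*(k - 4)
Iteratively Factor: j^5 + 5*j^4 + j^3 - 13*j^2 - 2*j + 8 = (j - 1)*(j^4 + 6*j^3 + 7*j^2 - 6*j - 8) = (j - 1)^2*(j^3 + 7*j^2 + 14*j + 8) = (j - 1)^2*(j + 1)*(j^2 + 6*j + 8) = (j - 1)^2*(j + 1)*(j + 4)*(j + 2)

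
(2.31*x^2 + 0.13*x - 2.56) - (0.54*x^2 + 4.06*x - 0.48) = 1.77*x^2 - 3.93*x - 2.08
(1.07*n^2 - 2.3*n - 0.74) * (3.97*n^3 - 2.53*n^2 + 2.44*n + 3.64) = 4.2479*n^5 - 11.8381*n^4 + 5.492*n^3 + 0.155000000000001*n^2 - 10.1776*n - 2.6936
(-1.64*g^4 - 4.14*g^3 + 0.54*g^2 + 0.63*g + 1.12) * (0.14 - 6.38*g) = 10.4632*g^5 + 26.1836*g^4 - 4.0248*g^3 - 3.9438*g^2 - 7.0574*g + 0.1568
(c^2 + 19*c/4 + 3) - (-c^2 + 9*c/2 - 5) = 2*c^2 + c/4 + 8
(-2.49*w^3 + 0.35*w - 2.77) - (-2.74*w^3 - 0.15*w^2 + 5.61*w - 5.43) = 0.25*w^3 + 0.15*w^2 - 5.26*w + 2.66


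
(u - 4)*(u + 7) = u^2 + 3*u - 28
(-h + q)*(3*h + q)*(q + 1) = -3*h^2*q - 3*h^2 + 2*h*q^2 + 2*h*q + q^3 + q^2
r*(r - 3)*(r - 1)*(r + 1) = r^4 - 3*r^3 - r^2 + 3*r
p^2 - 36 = (p - 6)*(p + 6)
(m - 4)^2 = m^2 - 8*m + 16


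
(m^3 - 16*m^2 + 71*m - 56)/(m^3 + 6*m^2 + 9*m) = (m^3 - 16*m^2 + 71*m - 56)/(m*(m^2 + 6*m + 9))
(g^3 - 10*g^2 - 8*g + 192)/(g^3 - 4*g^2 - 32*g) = (g - 6)/g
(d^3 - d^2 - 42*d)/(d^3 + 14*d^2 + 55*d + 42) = d*(d - 7)/(d^2 + 8*d + 7)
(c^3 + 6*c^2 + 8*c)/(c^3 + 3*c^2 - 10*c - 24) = c/(c - 3)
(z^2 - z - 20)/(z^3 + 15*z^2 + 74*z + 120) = (z - 5)/(z^2 + 11*z + 30)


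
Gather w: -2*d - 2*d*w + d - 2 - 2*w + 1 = -d + w*(-2*d - 2) - 1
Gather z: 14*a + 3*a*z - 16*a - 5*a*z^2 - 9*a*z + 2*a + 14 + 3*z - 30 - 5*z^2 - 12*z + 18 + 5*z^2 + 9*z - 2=-5*a*z^2 - 6*a*z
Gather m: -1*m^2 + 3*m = -m^2 + 3*m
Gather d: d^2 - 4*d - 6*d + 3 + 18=d^2 - 10*d + 21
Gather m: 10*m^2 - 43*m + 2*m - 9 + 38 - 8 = 10*m^2 - 41*m + 21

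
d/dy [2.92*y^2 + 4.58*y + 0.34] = 5.84*y + 4.58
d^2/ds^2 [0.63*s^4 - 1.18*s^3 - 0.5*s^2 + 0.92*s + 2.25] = 7.56*s^2 - 7.08*s - 1.0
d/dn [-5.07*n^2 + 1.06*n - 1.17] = 1.06 - 10.14*n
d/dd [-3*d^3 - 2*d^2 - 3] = d*(-9*d - 4)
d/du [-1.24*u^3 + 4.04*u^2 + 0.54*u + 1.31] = -3.72*u^2 + 8.08*u + 0.54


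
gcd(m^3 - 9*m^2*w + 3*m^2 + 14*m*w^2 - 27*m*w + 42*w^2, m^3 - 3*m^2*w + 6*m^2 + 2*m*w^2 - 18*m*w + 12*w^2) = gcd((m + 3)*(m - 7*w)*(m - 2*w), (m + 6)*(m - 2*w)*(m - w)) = -m + 2*w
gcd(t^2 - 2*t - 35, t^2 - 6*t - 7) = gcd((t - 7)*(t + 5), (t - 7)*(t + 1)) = t - 7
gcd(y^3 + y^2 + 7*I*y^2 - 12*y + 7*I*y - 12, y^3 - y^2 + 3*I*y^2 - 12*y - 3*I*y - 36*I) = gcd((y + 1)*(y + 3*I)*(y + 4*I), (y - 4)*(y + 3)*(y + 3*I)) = y + 3*I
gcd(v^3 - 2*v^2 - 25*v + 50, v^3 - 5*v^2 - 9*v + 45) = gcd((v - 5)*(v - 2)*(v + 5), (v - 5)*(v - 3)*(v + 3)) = v - 5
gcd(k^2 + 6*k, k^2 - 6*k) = k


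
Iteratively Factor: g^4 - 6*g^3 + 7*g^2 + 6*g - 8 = (g - 4)*(g^3 - 2*g^2 - g + 2) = (g - 4)*(g - 1)*(g^2 - g - 2) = (g - 4)*(g - 1)*(g + 1)*(g - 2)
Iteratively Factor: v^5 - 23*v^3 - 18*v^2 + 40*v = (v - 5)*(v^4 + 5*v^3 + 2*v^2 - 8*v) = (v - 5)*(v + 4)*(v^3 + v^2 - 2*v) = (v - 5)*(v - 1)*(v + 4)*(v^2 + 2*v) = v*(v - 5)*(v - 1)*(v + 4)*(v + 2)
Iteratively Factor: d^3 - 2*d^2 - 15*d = (d + 3)*(d^2 - 5*d) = (d - 5)*(d + 3)*(d)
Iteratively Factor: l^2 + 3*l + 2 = (l + 1)*(l + 2)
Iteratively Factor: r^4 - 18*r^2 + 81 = (r + 3)*(r^3 - 3*r^2 - 9*r + 27) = (r - 3)*(r + 3)*(r^2 - 9) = (r - 3)*(r + 3)^2*(r - 3)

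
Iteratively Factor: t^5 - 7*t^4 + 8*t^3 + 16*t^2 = (t - 4)*(t^4 - 3*t^3 - 4*t^2) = t*(t - 4)*(t^3 - 3*t^2 - 4*t) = t*(t - 4)^2*(t^2 + t) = t^2*(t - 4)^2*(t + 1)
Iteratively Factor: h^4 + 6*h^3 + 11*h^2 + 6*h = (h)*(h^3 + 6*h^2 + 11*h + 6) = h*(h + 1)*(h^2 + 5*h + 6) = h*(h + 1)*(h + 3)*(h + 2)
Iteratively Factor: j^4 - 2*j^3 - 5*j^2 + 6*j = (j - 3)*(j^3 + j^2 - 2*j) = j*(j - 3)*(j^2 + j - 2) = j*(j - 3)*(j - 1)*(j + 2)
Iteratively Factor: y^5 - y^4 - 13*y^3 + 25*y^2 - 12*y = (y - 3)*(y^4 + 2*y^3 - 7*y^2 + 4*y) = (y - 3)*(y + 4)*(y^3 - 2*y^2 + y) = (y - 3)*(y - 1)*(y + 4)*(y^2 - y) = y*(y - 3)*(y - 1)*(y + 4)*(y - 1)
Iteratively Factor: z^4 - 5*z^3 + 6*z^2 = (z)*(z^3 - 5*z^2 + 6*z) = z*(z - 3)*(z^2 - 2*z) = z*(z - 3)*(z - 2)*(z)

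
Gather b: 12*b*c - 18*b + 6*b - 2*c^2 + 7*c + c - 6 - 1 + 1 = b*(12*c - 12) - 2*c^2 + 8*c - 6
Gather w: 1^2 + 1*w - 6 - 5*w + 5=-4*w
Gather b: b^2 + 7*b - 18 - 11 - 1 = b^2 + 7*b - 30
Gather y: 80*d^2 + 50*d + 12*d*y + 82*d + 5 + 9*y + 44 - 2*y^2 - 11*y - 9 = 80*d^2 + 132*d - 2*y^2 + y*(12*d - 2) + 40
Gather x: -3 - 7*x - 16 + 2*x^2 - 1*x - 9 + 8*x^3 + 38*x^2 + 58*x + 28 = 8*x^3 + 40*x^2 + 50*x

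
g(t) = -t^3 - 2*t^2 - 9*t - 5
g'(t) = -3*t^2 - 4*t - 9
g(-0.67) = 0.43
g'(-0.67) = -7.67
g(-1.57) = 8.07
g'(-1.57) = -10.11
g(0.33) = -8.22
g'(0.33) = -10.65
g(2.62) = -60.29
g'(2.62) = -40.07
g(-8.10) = 468.12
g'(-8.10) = -173.43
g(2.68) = -62.73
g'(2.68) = -41.27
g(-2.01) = 13.13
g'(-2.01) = -13.08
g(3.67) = -114.40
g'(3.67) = -64.09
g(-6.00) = 193.00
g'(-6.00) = -93.00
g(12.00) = -2129.00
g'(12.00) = -489.00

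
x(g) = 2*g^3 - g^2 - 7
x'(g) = 6*g^2 - 2*g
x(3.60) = 73.35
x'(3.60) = 70.56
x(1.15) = -5.28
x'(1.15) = 5.64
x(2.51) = 18.33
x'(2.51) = 32.78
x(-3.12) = -77.48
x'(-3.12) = 64.65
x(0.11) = -7.01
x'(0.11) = -0.15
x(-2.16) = -31.82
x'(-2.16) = 32.31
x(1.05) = -5.79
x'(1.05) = 4.52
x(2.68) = 24.32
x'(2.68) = 37.73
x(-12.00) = -3607.00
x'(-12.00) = 888.00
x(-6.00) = -475.00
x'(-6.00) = 228.00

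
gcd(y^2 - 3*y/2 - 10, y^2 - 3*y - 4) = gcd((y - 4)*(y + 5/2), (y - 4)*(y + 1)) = y - 4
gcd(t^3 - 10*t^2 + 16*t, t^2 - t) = t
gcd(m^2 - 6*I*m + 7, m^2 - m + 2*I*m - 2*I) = 1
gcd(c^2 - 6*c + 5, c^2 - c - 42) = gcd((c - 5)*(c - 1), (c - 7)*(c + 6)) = 1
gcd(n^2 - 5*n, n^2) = n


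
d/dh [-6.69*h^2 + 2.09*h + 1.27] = 2.09 - 13.38*h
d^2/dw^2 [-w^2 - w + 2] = -2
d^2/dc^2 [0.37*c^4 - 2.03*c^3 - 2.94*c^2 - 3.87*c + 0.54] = 4.44*c^2 - 12.18*c - 5.88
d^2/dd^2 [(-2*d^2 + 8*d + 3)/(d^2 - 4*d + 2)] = 14*(3*d^2 - 12*d + 14)/(d^6 - 12*d^5 + 54*d^4 - 112*d^3 + 108*d^2 - 48*d + 8)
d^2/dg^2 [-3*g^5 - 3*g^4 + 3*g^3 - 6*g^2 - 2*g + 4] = -60*g^3 - 36*g^2 + 18*g - 12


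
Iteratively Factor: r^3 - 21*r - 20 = (r + 4)*(r^2 - 4*r - 5) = (r + 1)*(r + 4)*(r - 5)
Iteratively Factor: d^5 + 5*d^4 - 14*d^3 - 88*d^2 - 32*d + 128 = (d - 1)*(d^4 + 6*d^3 - 8*d^2 - 96*d - 128) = (d - 1)*(d + 2)*(d^3 + 4*d^2 - 16*d - 64) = (d - 4)*(d - 1)*(d + 2)*(d^2 + 8*d + 16) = (d - 4)*(d - 1)*(d + 2)*(d + 4)*(d + 4)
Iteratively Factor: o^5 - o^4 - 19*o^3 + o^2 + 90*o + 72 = (o + 2)*(o^4 - 3*o^3 - 13*o^2 + 27*o + 36) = (o - 3)*(o + 2)*(o^3 - 13*o - 12) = (o - 3)*(o + 2)*(o + 3)*(o^2 - 3*o - 4) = (o - 3)*(o + 1)*(o + 2)*(o + 3)*(o - 4)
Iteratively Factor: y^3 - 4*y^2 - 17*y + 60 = (y + 4)*(y^2 - 8*y + 15) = (y - 5)*(y + 4)*(y - 3)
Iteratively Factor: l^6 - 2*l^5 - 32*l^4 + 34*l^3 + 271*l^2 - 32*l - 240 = (l + 1)*(l^5 - 3*l^4 - 29*l^3 + 63*l^2 + 208*l - 240) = (l - 4)*(l + 1)*(l^4 + l^3 - 25*l^2 - 37*l + 60) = (l - 4)*(l + 1)*(l + 4)*(l^3 - 3*l^2 - 13*l + 15) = (l - 5)*(l - 4)*(l + 1)*(l + 4)*(l^2 + 2*l - 3) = (l - 5)*(l - 4)*(l + 1)*(l + 3)*(l + 4)*(l - 1)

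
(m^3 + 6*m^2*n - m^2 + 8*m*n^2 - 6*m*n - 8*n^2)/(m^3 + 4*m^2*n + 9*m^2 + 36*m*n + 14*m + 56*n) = (m^2 + 2*m*n - m - 2*n)/(m^2 + 9*m + 14)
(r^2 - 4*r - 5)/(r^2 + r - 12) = (r^2 - 4*r - 5)/(r^2 + r - 12)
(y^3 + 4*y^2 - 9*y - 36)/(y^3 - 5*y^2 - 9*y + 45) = (y + 4)/(y - 5)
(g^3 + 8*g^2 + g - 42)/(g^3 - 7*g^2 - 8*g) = (-g^3 - 8*g^2 - g + 42)/(g*(-g^2 + 7*g + 8))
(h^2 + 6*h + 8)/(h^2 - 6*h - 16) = (h + 4)/(h - 8)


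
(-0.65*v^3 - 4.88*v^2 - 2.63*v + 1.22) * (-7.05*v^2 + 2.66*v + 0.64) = 4.5825*v^5 + 32.675*v^4 + 5.1447*v^3 - 18.72*v^2 + 1.562*v + 0.7808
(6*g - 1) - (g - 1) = 5*g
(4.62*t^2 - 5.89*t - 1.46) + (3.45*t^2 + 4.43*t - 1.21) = 8.07*t^2 - 1.46*t - 2.67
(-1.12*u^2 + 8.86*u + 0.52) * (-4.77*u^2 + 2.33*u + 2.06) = 5.3424*u^4 - 44.8718*u^3 + 15.8562*u^2 + 19.4632*u + 1.0712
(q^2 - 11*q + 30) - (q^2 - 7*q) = 30 - 4*q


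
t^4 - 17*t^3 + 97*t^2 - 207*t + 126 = (t - 7)*(t - 6)*(t - 3)*(t - 1)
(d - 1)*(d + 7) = d^2 + 6*d - 7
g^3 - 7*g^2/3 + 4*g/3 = g*(g - 4/3)*(g - 1)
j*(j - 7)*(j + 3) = j^3 - 4*j^2 - 21*j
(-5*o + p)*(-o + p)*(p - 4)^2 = 5*o^2*p^2 - 40*o^2*p + 80*o^2 - 6*o*p^3 + 48*o*p^2 - 96*o*p + p^4 - 8*p^3 + 16*p^2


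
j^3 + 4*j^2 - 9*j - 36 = (j - 3)*(j + 3)*(j + 4)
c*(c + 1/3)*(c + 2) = c^3 + 7*c^2/3 + 2*c/3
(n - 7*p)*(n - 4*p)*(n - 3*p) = n^3 - 14*n^2*p + 61*n*p^2 - 84*p^3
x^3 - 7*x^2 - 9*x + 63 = (x - 7)*(x - 3)*(x + 3)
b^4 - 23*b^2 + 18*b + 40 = (b - 4)*(b - 2)*(b + 1)*(b + 5)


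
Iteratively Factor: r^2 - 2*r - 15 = (r + 3)*(r - 5)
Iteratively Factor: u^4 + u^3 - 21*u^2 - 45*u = (u + 3)*(u^3 - 2*u^2 - 15*u) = (u + 3)^2*(u^2 - 5*u) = (u - 5)*(u + 3)^2*(u)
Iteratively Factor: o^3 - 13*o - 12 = (o + 3)*(o^2 - 3*o - 4) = (o - 4)*(o + 3)*(o + 1)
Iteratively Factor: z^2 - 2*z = (z)*(z - 2)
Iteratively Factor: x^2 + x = (x)*(x + 1)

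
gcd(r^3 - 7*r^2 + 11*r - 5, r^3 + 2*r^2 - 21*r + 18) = r - 1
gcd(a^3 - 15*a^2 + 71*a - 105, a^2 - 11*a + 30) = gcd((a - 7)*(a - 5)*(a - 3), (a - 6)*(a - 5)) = a - 5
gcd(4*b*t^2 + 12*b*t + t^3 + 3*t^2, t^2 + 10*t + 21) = t + 3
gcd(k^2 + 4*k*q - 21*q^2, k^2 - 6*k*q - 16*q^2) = 1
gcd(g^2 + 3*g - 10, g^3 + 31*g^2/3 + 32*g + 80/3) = g + 5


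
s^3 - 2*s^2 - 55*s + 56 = (s - 8)*(s - 1)*(s + 7)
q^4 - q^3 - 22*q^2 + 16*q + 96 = (q - 4)*(q - 3)*(q + 2)*(q + 4)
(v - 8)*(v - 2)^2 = v^3 - 12*v^2 + 36*v - 32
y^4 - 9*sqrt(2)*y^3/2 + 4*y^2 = y^2*(y - 4*sqrt(2))*(y - sqrt(2)/2)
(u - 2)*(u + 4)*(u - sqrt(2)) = u^3 - sqrt(2)*u^2 + 2*u^2 - 8*u - 2*sqrt(2)*u + 8*sqrt(2)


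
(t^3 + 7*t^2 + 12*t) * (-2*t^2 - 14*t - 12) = -2*t^5 - 28*t^4 - 134*t^3 - 252*t^2 - 144*t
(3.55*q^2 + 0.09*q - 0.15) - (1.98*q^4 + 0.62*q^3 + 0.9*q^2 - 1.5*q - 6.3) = -1.98*q^4 - 0.62*q^3 + 2.65*q^2 + 1.59*q + 6.15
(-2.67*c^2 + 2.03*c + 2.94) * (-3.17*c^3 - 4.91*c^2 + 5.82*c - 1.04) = 8.4639*c^5 + 6.6746*c^4 - 34.8265*c^3 + 0.155999999999999*c^2 + 14.9996*c - 3.0576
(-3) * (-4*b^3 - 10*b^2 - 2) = 12*b^3 + 30*b^2 + 6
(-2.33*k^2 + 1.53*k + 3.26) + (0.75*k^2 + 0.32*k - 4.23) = -1.58*k^2 + 1.85*k - 0.970000000000001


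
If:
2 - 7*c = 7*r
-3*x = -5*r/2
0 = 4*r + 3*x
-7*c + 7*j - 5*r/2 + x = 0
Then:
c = 2/7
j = 2/7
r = 0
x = 0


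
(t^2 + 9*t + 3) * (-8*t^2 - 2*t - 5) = -8*t^4 - 74*t^3 - 47*t^2 - 51*t - 15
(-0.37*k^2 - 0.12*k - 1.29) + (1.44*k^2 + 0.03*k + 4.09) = 1.07*k^2 - 0.09*k + 2.8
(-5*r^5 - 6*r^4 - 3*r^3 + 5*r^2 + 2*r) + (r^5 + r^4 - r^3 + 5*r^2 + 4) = -4*r^5 - 5*r^4 - 4*r^3 + 10*r^2 + 2*r + 4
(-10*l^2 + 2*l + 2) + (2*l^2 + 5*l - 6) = -8*l^2 + 7*l - 4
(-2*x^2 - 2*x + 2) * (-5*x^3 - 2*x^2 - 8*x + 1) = 10*x^5 + 14*x^4 + 10*x^3 + 10*x^2 - 18*x + 2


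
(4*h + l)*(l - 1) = 4*h*l - 4*h + l^2 - l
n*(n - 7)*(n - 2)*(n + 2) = n^4 - 7*n^3 - 4*n^2 + 28*n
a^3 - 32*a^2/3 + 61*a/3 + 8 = (a - 8)*(a - 3)*(a + 1/3)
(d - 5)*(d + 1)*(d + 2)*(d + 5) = d^4 + 3*d^3 - 23*d^2 - 75*d - 50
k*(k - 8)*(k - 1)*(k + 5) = k^4 - 4*k^3 - 37*k^2 + 40*k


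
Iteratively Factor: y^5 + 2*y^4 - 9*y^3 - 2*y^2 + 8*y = (y + 4)*(y^4 - 2*y^3 - y^2 + 2*y) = (y - 1)*(y + 4)*(y^3 - y^2 - 2*y) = (y - 2)*(y - 1)*(y + 4)*(y^2 + y) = y*(y - 2)*(y - 1)*(y + 4)*(y + 1)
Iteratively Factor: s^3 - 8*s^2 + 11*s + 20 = (s - 4)*(s^2 - 4*s - 5) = (s - 5)*(s - 4)*(s + 1)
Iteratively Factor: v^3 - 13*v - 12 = (v + 1)*(v^2 - v - 12) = (v + 1)*(v + 3)*(v - 4)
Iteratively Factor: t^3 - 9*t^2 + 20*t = (t - 4)*(t^2 - 5*t) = (t - 5)*(t - 4)*(t)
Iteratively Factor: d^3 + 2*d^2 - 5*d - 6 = (d + 1)*(d^2 + d - 6) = (d + 1)*(d + 3)*(d - 2)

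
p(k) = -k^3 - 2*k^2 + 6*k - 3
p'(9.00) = -273.00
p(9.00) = -840.00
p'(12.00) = -474.00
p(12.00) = -1947.00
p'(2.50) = -22.75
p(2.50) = -16.12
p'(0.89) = 0.06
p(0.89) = 0.05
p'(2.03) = -14.48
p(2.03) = -7.43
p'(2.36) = -20.15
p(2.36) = -13.12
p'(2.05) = -14.81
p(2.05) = -7.72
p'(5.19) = -95.57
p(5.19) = -165.53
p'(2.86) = -29.98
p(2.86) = -25.59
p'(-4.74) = -42.44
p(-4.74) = 30.12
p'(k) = -3*k^2 - 4*k + 6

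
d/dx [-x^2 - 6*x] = -2*x - 6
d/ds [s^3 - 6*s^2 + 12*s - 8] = 3*s^2 - 12*s + 12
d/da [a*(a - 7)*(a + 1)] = 3*a^2 - 12*a - 7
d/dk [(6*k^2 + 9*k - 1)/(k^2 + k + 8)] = (-3*k^2 + 98*k + 73)/(k^4 + 2*k^3 + 17*k^2 + 16*k + 64)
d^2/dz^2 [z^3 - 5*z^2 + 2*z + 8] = 6*z - 10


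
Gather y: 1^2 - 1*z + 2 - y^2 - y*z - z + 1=-y^2 - y*z - 2*z + 4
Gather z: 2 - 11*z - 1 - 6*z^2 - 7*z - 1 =-6*z^2 - 18*z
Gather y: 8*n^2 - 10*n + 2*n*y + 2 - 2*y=8*n^2 - 10*n + y*(2*n - 2) + 2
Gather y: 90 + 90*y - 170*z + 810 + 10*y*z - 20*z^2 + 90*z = y*(10*z + 90) - 20*z^2 - 80*z + 900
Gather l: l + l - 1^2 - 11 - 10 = 2*l - 22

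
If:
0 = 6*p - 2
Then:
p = 1/3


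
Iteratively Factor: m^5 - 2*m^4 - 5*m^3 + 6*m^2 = (m)*(m^4 - 2*m^3 - 5*m^2 + 6*m) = m*(m - 1)*(m^3 - m^2 - 6*m) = m*(m - 1)*(m + 2)*(m^2 - 3*m) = m^2*(m - 1)*(m + 2)*(m - 3)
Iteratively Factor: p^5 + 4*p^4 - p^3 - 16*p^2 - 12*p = (p + 1)*(p^4 + 3*p^3 - 4*p^2 - 12*p) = (p - 2)*(p + 1)*(p^3 + 5*p^2 + 6*p) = (p - 2)*(p + 1)*(p + 3)*(p^2 + 2*p) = p*(p - 2)*(p + 1)*(p + 3)*(p + 2)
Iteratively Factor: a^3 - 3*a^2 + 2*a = (a - 2)*(a^2 - a) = a*(a - 2)*(a - 1)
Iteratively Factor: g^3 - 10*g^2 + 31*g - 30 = (g - 5)*(g^2 - 5*g + 6) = (g - 5)*(g - 2)*(g - 3)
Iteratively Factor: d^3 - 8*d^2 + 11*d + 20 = (d - 5)*(d^2 - 3*d - 4) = (d - 5)*(d + 1)*(d - 4)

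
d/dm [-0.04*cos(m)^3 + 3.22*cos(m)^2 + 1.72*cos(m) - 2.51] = (0.12*cos(m)^2 - 6.44*cos(m) - 1.72)*sin(m)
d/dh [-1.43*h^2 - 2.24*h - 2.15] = -2.86*h - 2.24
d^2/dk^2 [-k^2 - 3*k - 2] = -2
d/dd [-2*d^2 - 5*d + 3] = -4*d - 5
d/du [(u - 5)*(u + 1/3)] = 2*u - 14/3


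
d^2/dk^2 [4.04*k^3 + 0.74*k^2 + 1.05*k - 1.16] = 24.24*k + 1.48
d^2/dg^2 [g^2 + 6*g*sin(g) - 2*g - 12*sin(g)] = -6*g*sin(g) + 12*sqrt(2)*sin(g + pi/4) + 2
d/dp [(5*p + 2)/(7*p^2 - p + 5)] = (35*p^2 - 5*p - (5*p + 2)*(14*p - 1) + 25)/(7*p^2 - p + 5)^2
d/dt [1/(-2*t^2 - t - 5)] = (4*t + 1)/(2*t^2 + t + 5)^2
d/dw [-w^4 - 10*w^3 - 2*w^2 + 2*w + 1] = -4*w^3 - 30*w^2 - 4*w + 2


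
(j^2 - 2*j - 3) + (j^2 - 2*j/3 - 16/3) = 2*j^2 - 8*j/3 - 25/3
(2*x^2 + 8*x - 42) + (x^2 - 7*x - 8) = 3*x^2 + x - 50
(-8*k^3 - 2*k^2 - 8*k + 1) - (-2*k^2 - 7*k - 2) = -8*k^3 - k + 3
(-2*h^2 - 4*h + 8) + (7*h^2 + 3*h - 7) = 5*h^2 - h + 1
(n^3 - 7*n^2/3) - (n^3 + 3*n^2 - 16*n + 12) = -16*n^2/3 + 16*n - 12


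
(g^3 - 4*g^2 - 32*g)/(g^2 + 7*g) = (g^2 - 4*g - 32)/(g + 7)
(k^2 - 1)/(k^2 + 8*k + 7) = (k - 1)/(k + 7)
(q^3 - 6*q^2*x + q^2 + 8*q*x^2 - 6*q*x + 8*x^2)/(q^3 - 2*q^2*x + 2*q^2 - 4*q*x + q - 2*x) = (q - 4*x)/(q + 1)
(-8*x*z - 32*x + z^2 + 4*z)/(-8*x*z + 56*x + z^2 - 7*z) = (z + 4)/(z - 7)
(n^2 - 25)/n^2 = 1 - 25/n^2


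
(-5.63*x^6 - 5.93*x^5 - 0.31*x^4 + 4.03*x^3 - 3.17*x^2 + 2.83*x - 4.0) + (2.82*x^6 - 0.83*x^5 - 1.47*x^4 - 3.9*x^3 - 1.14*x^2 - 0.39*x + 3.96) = -2.81*x^6 - 6.76*x^5 - 1.78*x^4 + 0.13*x^3 - 4.31*x^2 + 2.44*x - 0.04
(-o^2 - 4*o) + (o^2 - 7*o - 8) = -11*o - 8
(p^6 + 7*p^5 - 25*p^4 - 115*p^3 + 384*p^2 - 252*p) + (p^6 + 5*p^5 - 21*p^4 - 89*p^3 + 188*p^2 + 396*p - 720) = 2*p^6 + 12*p^5 - 46*p^4 - 204*p^3 + 572*p^2 + 144*p - 720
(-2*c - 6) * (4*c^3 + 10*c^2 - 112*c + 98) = -8*c^4 - 44*c^3 + 164*c^2 + 476*c - 588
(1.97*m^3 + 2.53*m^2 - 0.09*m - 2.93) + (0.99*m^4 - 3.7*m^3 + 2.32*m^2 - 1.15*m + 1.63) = 0.99*m^4 - 1.73*m^3 + 4.85*m^2 - 1.24*m - 1.3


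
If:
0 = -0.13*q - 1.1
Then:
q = -8.46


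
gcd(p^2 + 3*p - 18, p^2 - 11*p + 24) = p - 3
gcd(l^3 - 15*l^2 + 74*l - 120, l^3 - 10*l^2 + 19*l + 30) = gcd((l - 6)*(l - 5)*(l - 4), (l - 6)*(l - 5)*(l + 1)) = l^2 - 11*l + 30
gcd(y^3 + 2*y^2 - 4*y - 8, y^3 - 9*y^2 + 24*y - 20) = y - 2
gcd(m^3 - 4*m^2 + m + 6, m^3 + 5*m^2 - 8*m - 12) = m^2 - m - 2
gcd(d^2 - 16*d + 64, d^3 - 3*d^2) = 1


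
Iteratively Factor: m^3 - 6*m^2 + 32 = (m - 4)*(m^2 - 2*m - 8) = (m - 4)^2*(m + 2)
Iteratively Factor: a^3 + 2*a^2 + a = (a + 1)*(a^2 + a) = (a + 1)^2*(a)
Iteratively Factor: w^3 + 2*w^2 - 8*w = (w - 2)*(w^2 + 4*w) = w*(w - 2)*(w + 4)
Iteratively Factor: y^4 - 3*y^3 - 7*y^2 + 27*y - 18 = (y + 3)*(y^3 - 6*y^2 + 11*y - 6) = (y - 3)*(y + 3)*(y^2 - 3*y + 2) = (y - 3)*(y - 1)*(y + 3)*(y - 2)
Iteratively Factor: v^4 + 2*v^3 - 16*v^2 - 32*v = (v + 4)*(v^3 - 2*v^2 - 8*v) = v*(v + 4)*(v^2 - 2*v - 8) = v*(v - 4)*(v + 4)*(v + 2)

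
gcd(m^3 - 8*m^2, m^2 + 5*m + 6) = 1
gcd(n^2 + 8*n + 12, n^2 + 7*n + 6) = n + 6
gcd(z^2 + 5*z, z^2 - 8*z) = z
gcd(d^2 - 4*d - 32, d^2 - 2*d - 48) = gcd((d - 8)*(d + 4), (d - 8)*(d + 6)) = d - 8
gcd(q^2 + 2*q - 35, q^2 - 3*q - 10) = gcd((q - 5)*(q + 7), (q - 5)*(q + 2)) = q - 5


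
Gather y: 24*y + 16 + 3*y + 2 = 27*y + 18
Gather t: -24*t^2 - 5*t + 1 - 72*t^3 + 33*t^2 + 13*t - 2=-72*t^3 + 9*t^2 + 8*t - 1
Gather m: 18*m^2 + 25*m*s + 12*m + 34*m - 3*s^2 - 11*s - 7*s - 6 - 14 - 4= 18*m^2 + m*(25*s + 46) - 3*s^2 - 18*s - 24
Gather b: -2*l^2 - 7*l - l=-2*l^2 - 8*l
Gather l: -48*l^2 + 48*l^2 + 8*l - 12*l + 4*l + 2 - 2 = 0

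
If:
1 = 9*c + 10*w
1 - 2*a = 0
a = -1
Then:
No Solution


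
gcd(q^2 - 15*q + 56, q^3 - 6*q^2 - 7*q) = q - 7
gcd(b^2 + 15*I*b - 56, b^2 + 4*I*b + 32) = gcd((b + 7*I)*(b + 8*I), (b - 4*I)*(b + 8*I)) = b + 8*I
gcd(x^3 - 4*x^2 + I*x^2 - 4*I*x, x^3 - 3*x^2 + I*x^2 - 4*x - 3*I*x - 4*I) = x^2 + x*(-4 + I) - 4*I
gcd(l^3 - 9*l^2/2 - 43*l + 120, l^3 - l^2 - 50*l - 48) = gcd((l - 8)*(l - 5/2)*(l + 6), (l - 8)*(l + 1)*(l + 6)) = l^2 - 2*l - 48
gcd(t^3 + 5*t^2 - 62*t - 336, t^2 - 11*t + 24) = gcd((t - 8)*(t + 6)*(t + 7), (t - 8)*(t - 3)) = t - 8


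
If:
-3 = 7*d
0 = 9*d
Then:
No Solution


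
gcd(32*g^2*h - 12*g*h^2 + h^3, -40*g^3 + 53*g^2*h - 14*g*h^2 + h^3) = 8*g - h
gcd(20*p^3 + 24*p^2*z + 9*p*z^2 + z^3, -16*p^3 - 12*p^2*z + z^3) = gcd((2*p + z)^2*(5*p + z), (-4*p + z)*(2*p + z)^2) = 4*p^2 + 4*p*z + z^2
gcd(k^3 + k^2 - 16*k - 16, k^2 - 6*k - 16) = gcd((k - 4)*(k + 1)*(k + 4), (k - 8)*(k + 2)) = 1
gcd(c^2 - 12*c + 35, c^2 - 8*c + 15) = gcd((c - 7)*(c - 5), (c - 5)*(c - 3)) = c - 5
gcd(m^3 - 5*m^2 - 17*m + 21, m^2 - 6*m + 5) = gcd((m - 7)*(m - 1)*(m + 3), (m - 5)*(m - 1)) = m - 1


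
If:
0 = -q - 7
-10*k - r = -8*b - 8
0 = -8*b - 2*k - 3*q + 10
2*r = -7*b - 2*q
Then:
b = 308/103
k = 729/206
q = -7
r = -357/103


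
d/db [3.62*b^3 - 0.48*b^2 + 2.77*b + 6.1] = 10.86*b^2 - 0.96*b + 2.77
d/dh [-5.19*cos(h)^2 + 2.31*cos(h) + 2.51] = (10.38*cos(h) - 2.31)*sin(h)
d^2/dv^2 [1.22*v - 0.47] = 0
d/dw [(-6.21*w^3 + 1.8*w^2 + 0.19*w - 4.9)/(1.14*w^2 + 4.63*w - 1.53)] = (-7.0794*w^4 - 57.5046*w^3 + 36.6213*w^2 + 5.664*w + 22.3963)/(1.2996*w^4 + 10.5564*w^3 + 17.9485*w^2 - 14.1678*w + 2.3409)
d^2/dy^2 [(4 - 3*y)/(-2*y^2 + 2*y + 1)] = 4*((7 - 9*y)*(-2*y^2 + 2*y + 1) - 2*(2*y - 1)^2*(3*y - 4))/(-2*y^2 + 2*y + 1)^3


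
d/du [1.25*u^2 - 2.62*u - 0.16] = 2.5*u - 2.62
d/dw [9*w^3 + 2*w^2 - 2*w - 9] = 27*w^2 + 4*w - 2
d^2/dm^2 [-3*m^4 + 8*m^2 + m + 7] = 16 - 36*m^2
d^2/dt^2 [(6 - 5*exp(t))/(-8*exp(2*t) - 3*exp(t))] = 2*(160*exp(3*t) - 828*exp(2*t) - 216*exp(t) - 27)*exp(-t)/(512*exp(3*t) + 576*exp(2*t) + 216*exp(t) + 27)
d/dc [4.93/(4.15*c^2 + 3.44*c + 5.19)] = (-40.919*c - 16.9592)/(4.15*c^2 + 3.44*c + 5.19)^2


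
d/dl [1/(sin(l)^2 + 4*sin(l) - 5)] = -2*(sin(l) + 2)*cos(l)/(sin(l)^2 + 4*sin(l) - 5)^2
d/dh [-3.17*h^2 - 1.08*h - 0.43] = -6.34*h - 1.08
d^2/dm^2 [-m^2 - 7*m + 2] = -2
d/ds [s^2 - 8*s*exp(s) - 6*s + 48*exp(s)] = -8*s*exp(s) + 2*s + 40*exp(s) - 6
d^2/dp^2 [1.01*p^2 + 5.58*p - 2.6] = 2.02000000000000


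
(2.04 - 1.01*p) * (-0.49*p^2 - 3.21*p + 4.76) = 0.4949*p^3 + 2.2425*p^2 - 11.356*p + 9.7104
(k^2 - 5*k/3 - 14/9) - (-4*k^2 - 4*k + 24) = 5*k^2 + 7*k/3 - 230/9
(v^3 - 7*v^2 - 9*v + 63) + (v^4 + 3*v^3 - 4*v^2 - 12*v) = v^4 + 4*v^3 - 11*v^2 - 21*v + 63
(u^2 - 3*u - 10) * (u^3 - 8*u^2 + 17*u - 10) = u^5 - 11*u^4 + 31*u^3 + 19*u^2 - 140*u + 100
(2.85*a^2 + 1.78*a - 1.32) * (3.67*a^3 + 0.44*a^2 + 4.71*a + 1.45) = 10.4595*a^5 + 7.7866*a^4 + 9.3623*a^3 + 11.9355*a^2 - 3.6362*a - 1.914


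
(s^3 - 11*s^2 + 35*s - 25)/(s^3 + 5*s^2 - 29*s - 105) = (s^2 - 6*s + 5)/(s^2 + 10*s + 21)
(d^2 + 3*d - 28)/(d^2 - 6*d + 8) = (d + 7)/(d - 2)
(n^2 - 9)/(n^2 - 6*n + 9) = (n + 3)/(n - 3)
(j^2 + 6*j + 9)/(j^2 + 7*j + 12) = (j + 3)/(j + 4)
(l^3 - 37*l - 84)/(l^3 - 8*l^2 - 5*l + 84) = (l + 4)/(l - 4)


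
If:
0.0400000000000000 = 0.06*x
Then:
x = 0.67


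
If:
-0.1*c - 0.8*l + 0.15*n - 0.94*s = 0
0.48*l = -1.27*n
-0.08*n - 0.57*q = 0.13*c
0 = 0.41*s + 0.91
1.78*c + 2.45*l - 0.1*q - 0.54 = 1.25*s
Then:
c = -5.40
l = 3.07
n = -1.16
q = 1.39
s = -2.22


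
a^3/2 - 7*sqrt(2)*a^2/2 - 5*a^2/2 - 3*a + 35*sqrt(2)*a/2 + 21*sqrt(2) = (a/2 + 1/2)*(a - 6)*(a - 7*sqrt(2))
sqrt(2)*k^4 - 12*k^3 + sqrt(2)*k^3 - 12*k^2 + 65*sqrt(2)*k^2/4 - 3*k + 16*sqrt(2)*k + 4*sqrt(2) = (k + 1/2)*(k - 4*sqrt(2))*(k - 2*sqrt(2))*(sqrt(2)*k + sqrt(2)/2)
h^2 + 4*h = h*(h + 4)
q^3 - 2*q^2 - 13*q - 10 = (q - 5)*(q + 1)*(q + 2)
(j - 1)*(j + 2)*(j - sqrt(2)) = j^3 - sqrt(2)*j^2 + j^2 - 2*j - sqrt(2)*j + 2*sqrt(2)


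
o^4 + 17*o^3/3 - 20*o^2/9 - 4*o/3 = o*(o - 2/3)*(o + 1/3)*(o + 6)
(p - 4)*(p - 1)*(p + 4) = p^3 - p^2 - 16*p + 16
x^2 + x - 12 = (x - 3)*(x + 4)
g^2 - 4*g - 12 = (g - 6)*(g + 2)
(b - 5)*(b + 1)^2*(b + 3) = b^4 - 18*b^2 - 32*b - 15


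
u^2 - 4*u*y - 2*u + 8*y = (u - 2)*(u - 4*y)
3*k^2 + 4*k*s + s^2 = (k + s)*(3*k + s)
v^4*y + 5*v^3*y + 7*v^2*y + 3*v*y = v*(v + 1)*(v + 3)*(v*y + y)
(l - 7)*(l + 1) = l^2 - 6*l - 7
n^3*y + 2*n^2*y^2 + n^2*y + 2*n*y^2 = n*(n + 2*y)*(n*y + y)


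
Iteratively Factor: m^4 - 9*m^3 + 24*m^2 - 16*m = (m)*(m^3 - 9*m^2 + 24*m - 16) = m*(m - 4)*(m^2 - 5*m + 4) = m*(m - 4)^2*(m - 1)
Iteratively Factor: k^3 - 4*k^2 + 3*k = (k)*(k^2 - 4*k + 3) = k*(k - 3)*(k - 1)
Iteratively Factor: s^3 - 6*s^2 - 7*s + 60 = (s - 4)*(s^2 - 2*s - 15) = (s - 4)*(s + 3)*(s - 5)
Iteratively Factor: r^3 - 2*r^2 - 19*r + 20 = (r - 5)*(r^2 + 3*r - 4) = (r - 5)*(r - 1)*(r + 4)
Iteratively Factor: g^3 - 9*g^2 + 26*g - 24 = (g - 2)*(g^2 - 7*g + 12) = (g - 4)*(g - 2)*(g - 3)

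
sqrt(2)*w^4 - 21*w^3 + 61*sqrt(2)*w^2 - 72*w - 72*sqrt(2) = (w - 6*sqrt(2))*(w - 3*sqrt(2))*(w - 2*sqrt(2))*(sqrt(2)*w + 1)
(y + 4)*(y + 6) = y^2 + 10*y + 24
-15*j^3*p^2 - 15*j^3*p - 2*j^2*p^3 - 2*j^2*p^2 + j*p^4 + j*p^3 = p*(-5*j + p)*(3*j + p)*(j*p + j)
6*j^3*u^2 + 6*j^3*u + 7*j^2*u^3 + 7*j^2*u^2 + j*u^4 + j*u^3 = u*(j + u)*(6*j + u)*(j*u + j)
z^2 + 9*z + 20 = (z + 4)*(z + 5)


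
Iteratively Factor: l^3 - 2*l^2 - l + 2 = (l - 1)*(l^2 - l - 2) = (l - 1)*(l + 1)*(l - 2)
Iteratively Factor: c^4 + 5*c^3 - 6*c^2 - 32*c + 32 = (c + 4)*(c^3 + c^2 - 10*c + 8) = (c + 4)^2*(c^2 - 3*c + 2) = (c - 1)*(c + 4)^2*(c - 2)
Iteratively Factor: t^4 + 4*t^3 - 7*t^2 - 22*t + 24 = (t + 3)*(t^3 + t^2 - 10*t + 8) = (t - 1)*(t + 3)*(t^2 + 2*t - 8) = (t - 2)*(t - 1)*(t + 3)*(t + 4)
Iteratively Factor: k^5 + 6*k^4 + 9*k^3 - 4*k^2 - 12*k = (k - 1)*(k^4 + 7*k^3 + 16*k^2 + 12*k) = (k - 1)*(k + 2)*(k^3 + 5*k^2 + 6*k) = k*(k - 1)*(k + 2)*(k^2 + 5*k + 6) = k*(k - 1)*(k + 2)*(k + 3)*(k + 2)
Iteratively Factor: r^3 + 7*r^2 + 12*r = (r + 3)*(r^2 + 4*r) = r*(r + 3)*(r + 4)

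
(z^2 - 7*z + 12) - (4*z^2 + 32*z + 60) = -3*z^2 - 39*z - 48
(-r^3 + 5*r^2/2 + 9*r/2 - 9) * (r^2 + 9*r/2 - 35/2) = -r^5 - 2*r^4 + 133*r^3/4 - 65*r^2/2 - 477*r/4 + 315/2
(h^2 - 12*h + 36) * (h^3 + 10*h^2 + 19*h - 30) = h^5 - 2*h^4 - 65*h^3 + 102*h^2 + 1044*h - 1080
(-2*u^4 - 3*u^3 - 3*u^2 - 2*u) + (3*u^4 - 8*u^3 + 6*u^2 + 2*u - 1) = u^4 - 11*u^3 + 3*u^2 - 1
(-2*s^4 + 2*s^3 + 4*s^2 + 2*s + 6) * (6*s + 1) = -12*s^5 + 10*s^4 + 26*s^3 + 16*s^2 + 38*s + 6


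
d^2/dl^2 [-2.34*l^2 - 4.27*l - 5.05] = -4.68000000000000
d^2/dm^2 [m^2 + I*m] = 2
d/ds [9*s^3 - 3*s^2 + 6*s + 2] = 27*s^2 - 6*s + 6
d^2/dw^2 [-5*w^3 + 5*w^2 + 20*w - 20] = 10 - 30*w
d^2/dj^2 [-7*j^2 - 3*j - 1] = -14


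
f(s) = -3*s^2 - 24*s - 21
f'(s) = -6*s - 24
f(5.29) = -231.91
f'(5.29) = -55.74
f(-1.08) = 1.42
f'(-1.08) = -17.52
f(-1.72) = 11.40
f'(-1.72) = -13.68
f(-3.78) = 26.85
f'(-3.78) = -1.32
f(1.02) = -48.60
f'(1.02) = -30.12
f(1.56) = -65.74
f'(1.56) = -33.36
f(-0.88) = -2.20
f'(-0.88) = -18.72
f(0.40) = -31.08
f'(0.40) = -26.40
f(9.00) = -480.00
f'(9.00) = -78.00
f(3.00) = -120.00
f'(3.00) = -42.00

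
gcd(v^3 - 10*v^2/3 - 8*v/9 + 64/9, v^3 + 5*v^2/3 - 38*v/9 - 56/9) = v^2 - 2*v/3 - 8/3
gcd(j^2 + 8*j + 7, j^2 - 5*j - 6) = j + 1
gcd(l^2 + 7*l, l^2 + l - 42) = l + 7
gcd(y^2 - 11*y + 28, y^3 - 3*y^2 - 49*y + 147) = y - 7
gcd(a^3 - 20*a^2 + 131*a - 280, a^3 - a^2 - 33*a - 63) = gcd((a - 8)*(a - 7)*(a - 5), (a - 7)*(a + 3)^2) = a - 7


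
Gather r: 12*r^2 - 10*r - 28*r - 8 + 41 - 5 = 12*r^2 - 38*r + 28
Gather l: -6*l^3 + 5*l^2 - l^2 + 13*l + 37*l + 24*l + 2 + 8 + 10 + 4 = -6*l^3 + 4*l^2 + 74*l + 24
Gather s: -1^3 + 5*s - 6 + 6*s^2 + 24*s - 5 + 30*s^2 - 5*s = 36*s^2 + 24*s - 12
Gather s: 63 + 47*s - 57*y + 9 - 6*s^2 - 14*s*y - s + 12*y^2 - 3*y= -6*s^2 + s*(46 - 14*y) + 12*y^2 - 60*y + 72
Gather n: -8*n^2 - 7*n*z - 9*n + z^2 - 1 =-8*n^2 + n*(-7*z - 9) + z^2 - 1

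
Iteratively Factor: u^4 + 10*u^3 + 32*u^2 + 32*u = (u + 4)*(u^3 + 6*u^2 + 8*u) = (u + 2)*(u + 4)*(u^2 + 4*u) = (u + 2)*(u + 4)^2*(u)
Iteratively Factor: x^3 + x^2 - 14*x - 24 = (x - 4)*(x^2 + 5*x + 6) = (x - 4)*(x + 2)*(x + 3)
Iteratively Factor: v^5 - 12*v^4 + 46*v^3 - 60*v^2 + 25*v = (v - 1)*(v^4 - 11*v^3 + 35*v^2 - 25*v) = (v - 5)*(v - 1)*(v^3 - 6*v^2 + 5*v) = (v - 5)*(v - 1)^2*(v^2 - 5*v) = v*(v - 5)*(v - 1)^2*(v - 5)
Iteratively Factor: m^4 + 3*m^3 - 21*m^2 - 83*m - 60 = (m + 3)*(m^3 - 21*m - 20) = (m + 1)*(m + 3)*(m^2 - m - 20) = (m + 1)*(m + 3)*(m + 4)*(m - 5)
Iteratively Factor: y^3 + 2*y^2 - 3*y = (y - 1)*(y^2 + 3*y) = (y - 1)*(y + 3)*(y)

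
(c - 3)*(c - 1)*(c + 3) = c^3 - c^2 - 9*c + 9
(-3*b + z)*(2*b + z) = -6*b^2 - b*z + z^2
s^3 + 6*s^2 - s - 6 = (s - 1)*(s + 1)*(s + 6)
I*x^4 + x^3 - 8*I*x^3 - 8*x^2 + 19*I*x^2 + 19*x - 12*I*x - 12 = (x - 4)*(x - 3)*(x - I)*(I*x - I)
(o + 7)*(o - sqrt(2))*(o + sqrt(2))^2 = o^4 + sqrt(2)*o^3 + 7*o^3 - 2*o^2 + 7*sqrt(2)*o^2 - 14*o - 2*sqrt(2)*o - 14*sqrt(2)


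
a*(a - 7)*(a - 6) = a^3 - 13*a^2 + 42*a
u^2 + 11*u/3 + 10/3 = (u + 5/3)*(u + 2)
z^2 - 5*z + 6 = (z - 3)*(z - 2)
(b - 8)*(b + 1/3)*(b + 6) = b^3 - 5*b^2/3 - 146*b/3 - 16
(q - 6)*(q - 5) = q^2 - 11*q + 30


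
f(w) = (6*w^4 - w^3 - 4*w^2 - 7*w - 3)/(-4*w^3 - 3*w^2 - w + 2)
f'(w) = (12*w^2 + 6*w + 1)*(6*w^4 - w^3 - 4*w^2 - 7*w - 3)/(-4*w^3 - 3*w^2 - w + 2)^2 + (24*w^3 - 3*w^2 - 8*w - 7)/(-4*w^3 - 3*w^2 - w + 2)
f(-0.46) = -0.12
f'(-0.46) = -2.88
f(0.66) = 7.62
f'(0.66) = -63.53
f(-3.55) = 6.61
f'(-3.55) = -1.54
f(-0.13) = -1.03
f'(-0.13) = -3.11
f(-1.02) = 1.82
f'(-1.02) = -3.39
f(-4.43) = 7.95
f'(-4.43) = -1.52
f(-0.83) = 1.14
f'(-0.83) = -3.69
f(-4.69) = 8.34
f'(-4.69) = -1.52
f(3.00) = -2.93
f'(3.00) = -1.60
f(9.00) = -12.08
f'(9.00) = -1.51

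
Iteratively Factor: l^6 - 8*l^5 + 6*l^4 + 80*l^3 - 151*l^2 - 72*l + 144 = (l + 3)*(l^5 - 11*l^4 + 39*l^3 - 37*l^2 - 40*l + 48) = (l - 4)*(l + 3)*(l^4 - 7*l^3 + 11*l^2 + 7*l - 12) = (l - 4)^2*(l + 3)*(l^3 - 3*l^2 - l + 3) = (l - 4)^2*(l - 1)*(l + 3)*(l^2 - 2*l - 3) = (l - 4)^2*(l - 3)*(l - 1)*(l + 3)*(l + 1)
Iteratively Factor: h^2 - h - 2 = (h - 2)*(h + 1)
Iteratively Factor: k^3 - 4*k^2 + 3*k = (k - 3)*(k^2 - k) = (k - 3)*(k - 1)*(k)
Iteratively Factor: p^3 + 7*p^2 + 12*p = (p + 3)*(p^2 + 4*p) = p*(p + 3)*(p + 4)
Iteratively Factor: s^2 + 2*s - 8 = (s - 2)*(s + 4)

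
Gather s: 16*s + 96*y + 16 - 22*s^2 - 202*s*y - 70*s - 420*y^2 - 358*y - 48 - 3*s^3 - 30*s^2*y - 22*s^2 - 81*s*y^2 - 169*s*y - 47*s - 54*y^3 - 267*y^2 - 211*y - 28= -3*s^3 + s^2*(-30*y - 44) + s*(-81*y^2 - 371*y - 101) - 54*y^3 - 687*y^2 - 473*y - 60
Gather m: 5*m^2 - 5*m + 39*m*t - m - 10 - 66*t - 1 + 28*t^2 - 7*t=5*m^2 + m*(39*t - 6) + 28*t^2 - 73*t - 11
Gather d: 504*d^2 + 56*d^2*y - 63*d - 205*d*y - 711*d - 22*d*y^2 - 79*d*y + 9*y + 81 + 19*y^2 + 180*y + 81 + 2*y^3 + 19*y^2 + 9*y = d^2*(56*y + 504) + d*(-22*y^2 - 284*y - 774) + 2*y^3 + 38*y^2 + 198*y + 162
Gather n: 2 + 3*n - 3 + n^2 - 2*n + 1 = n^2 + n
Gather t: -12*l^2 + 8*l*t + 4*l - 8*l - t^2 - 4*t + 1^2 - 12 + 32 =-12*l^2 - 4*l - t^2 + t*(8*l - 4) + 21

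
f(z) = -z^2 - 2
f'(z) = -2*z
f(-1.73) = -4.99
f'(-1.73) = 3.46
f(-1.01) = -3.02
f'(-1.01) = 2.02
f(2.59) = -8.71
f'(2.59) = -5.18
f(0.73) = -2.53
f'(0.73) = -1.46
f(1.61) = -4.59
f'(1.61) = -3.22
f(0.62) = -2.38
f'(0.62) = -1.24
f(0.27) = -2.07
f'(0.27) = -0.54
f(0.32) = -2.10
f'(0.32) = -0.64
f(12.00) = -146.00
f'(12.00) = -24.00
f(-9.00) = -83.00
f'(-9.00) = 18.00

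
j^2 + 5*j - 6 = (j - 1)*(j + 6)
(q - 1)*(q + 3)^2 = q^3 + 5*q^2 + 3*q - 9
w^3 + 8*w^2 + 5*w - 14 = (w - 1)*(w + 2)*(w + 7)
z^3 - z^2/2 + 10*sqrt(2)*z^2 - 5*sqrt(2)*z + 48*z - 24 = (z - 1/2)*(z + 4*sqrt(2))*(z + 6*sqrt(2))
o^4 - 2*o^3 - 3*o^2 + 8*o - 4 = (o - 2)*(o - 1)^2*(o + 2)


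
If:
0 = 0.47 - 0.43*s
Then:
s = 1.09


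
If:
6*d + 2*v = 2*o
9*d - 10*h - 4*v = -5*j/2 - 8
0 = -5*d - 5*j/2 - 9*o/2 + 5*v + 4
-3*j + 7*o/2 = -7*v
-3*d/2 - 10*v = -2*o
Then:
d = 256/2041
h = 10778/10205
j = 1400/2041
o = 912/2041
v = 144/2041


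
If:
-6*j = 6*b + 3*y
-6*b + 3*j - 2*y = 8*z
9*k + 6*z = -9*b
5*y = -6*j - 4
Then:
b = 14/39 - 16*z/39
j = 40*z/39 + 4/39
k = -10*z/39 - 14/39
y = -16*z/13 - 12/13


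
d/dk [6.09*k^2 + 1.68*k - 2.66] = 12.18*k + 1.68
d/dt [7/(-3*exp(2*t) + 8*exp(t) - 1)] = (42*exp(t) - 56)*exp(t)/(3*exp(2*t) - 8*exp(t) + 1)^2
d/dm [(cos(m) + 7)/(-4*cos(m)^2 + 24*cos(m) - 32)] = (sin(m)^2 - 14*cos(m) + 49)*sin(m)/(4*(cos(m)^2 - 6*cos(m) + 8)^2)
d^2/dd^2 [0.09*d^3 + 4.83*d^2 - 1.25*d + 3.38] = 0.54*d + 9.66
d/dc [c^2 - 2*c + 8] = 2*c - 2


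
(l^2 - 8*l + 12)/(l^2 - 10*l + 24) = (l - 2)/(l - 4)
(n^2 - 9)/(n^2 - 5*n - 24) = (n - 3)/(n - 8)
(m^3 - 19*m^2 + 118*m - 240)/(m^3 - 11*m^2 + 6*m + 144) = (m - 5)/(m + 3)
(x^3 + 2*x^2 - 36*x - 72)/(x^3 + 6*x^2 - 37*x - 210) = (x^2 + 8*x + 12)/(x^2 + 12*x + 35)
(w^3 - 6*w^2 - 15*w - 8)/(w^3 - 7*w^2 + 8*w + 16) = (w^2 - 7*w - 8)/(w^2 - 8*w + 16)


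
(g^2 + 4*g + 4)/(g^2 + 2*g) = (g + 2)/g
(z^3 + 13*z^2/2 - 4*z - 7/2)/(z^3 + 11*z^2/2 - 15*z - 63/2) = (2*z^2 - z - 1)/(2*z^2 - 3*z - 9)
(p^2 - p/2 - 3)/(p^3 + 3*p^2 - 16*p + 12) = (p + 3/2)/(p^2 + 5*p - 6)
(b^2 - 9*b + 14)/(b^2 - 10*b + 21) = (b - 2)/(b - 3)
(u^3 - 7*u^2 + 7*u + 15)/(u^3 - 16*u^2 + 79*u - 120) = (u + 1)/(u - 8)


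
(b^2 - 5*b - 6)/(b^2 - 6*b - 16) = (-b^2 + 5*b + 6)/(-b^2 + 6*b + 16)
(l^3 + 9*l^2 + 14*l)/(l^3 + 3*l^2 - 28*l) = (l + 2)/(l - 4)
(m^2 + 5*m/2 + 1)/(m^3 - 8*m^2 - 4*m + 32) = (m + 1/2)/(m^2 - 10*m + 16)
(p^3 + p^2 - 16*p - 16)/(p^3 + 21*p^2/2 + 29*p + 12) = 2*(p^2 - 3*p - 4)/(2*p^2 + 13*p + 6)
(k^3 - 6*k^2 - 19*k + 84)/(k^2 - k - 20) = (k^2 - 10*k + 21)/(k - 5)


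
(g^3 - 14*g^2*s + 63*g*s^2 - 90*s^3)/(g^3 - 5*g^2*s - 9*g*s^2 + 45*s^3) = (g - 6*s)/(g + 3*s)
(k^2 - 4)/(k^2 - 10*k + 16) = (k + 2)/(k - 8)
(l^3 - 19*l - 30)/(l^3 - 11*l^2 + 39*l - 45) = (l^2 + 5*l + 6)/(l^2 - 6*l + 9)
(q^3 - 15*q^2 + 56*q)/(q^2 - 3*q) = (q^2 - 15*q + 56)/(q - 3)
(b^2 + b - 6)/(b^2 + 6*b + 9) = (b - 2)/(b + 3)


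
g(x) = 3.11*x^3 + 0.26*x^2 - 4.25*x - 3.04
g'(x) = 9.33*x^2 + 0.52*x - 4.25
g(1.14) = -2.94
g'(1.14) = 8.47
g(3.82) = 157.88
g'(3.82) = 133.88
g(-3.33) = -100.84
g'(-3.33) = 97.48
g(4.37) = 242.89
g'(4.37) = 176.20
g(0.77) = -4.74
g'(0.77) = 1.68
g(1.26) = -1.76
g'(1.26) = 11.22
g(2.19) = 21.57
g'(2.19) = 41.64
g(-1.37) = -4.73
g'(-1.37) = 12.55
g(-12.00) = -5288.68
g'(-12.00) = 1333.03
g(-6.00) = -639.94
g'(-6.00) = 328.51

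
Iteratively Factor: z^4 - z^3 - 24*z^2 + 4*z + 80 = (z + 2)*(z^3 - 3*z^2 - 18*z + 40) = (z - 2)*(z + 2)*(z^2 - z - 20) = (z - 5)*(z - 2)*(z + 2)*(z + 4)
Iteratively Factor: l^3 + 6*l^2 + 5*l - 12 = (l - 1)*(l^2 + 7*l + 12) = (l - 1)*(l + 4)*(l + 3)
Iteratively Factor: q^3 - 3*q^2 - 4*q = (q - 4)*(q^2 + q) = q*(q - 4)*(q + 1)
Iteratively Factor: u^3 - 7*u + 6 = (u - 1)*(u^2 + u - 6) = (u - 2)*(u - 1)*(u + 3)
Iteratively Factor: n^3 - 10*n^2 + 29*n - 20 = (n - 1)*(n^2 - 9*n + 20) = (n - 5)*(n - 1)*(n - 4)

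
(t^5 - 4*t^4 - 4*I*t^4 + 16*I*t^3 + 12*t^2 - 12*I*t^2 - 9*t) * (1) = t^5 - 4*t^4 - 4*I*t^4 + 16*I*t^3 + 12*t^2 - 12*I*t^2 - 9*t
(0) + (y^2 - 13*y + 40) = y^2 - 13*y + 40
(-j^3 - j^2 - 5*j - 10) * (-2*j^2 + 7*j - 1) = 2*j^5 - 5*j^4 + 4*j^3 - 14*j^2 - 65*j + 10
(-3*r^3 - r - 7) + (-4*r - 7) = -3*r^3 - 5*r - 14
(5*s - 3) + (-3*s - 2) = 2*s - 5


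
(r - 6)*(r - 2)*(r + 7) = r^3 - r^2 - 44*r + 84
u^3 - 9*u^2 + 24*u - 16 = (u - 4)^2*(u - 1)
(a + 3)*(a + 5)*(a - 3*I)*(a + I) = a^4 + 8*a^3 - 2*I*a^3 + 18*a^2 - 16*I*a^2 + 24*a - 30*I*a + 45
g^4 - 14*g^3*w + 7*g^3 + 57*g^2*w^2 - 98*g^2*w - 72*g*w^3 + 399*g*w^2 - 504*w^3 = (g + 7)*(g - 8*w)*(g - 3*w)^2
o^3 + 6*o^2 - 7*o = o*(o - 1)*(o + 7)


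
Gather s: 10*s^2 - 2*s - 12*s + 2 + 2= 10*s^2 - 14*s + 4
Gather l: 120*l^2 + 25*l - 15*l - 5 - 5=120*l^2 + 10*l - 10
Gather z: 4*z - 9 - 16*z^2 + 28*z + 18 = -16*z^2 + 32*z + 9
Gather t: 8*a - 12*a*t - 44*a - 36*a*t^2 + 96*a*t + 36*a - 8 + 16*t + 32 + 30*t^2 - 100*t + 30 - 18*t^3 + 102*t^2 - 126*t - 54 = -18*t^3 + t^2*(132 - 36*a) + t*(84*a - 210)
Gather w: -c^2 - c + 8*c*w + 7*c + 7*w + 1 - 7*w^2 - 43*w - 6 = -c^2 + 6*c - 7*w^2 + w*(8*c - 36) - 5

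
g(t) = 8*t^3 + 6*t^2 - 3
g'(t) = 24*t^2 + 12*t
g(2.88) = 237.87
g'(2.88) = 233.63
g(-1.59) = -19.99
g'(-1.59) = 41.59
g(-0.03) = -2.99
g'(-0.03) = -0.34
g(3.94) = 579.45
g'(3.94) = 419.85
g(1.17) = 18.03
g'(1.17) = 46.89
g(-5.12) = -919.46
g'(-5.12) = 567.71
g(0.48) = -0.73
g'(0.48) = 11.29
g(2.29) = 124.54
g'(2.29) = 153.34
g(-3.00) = -165.00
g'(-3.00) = 180.00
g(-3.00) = -165.00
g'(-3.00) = 180.00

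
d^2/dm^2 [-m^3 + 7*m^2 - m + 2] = 14 - 6*m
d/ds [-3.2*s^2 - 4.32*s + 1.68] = -6.4*s - 4.32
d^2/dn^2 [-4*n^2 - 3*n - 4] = -8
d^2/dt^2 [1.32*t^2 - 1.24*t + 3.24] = 2.64000000000000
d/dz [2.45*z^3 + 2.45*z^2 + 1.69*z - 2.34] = 7.35*z^2 + 4.9*z + 1.69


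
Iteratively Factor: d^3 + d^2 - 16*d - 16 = (d + 1)*(d^2 - 16) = (d - 4)*(d + 1)*(d + 4)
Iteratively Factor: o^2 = (o)*(o)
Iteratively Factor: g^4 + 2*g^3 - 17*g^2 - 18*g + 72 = (g + 4)*(g^3 - 2*g^2 - 9*g + 18) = (g - 2)*(g + 4)*(g^2 - 9) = (g - 3)*(g - 2)*(g + 4)*(g + 3)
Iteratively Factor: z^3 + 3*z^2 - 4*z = (z + 4)*(z^2 - z) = z*(z + 4)*(z - 1)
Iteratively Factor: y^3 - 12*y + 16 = (y - 2)*(y^2 + 2*y - 8) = (y - 2)^2*(y + 4)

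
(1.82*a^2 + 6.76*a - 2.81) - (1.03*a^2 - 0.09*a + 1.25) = 0.79*a^2 + 6.85*a - 4.06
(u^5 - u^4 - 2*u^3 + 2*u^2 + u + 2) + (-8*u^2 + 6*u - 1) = u^5 - u^4 - 2*u^3 - 6*u^2 + 7*u + 1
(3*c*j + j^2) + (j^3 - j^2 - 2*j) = 3*c*j + j^3 - 2*j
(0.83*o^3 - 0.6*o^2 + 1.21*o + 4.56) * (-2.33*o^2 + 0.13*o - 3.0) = -1.9339*o^5 + 1.5059*o^4 - 5.3873*o^3 - 8.6675*o^2 - 3.0372*o - 13.68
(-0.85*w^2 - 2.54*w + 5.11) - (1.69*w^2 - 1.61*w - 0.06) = -2.54*w^2 - 0.93*w + 5.17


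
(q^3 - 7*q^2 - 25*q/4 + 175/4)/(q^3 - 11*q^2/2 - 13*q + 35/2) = (q - 5/2)/(q - 1)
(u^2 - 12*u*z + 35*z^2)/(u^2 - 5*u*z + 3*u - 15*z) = (u - 7*z)/(u + 3)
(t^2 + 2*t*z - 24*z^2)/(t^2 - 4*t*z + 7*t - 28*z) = (t + 6*z)/(t + 7)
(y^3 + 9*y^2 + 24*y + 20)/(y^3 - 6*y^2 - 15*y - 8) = (y^3 + 9*y^2 + 24*y + 20)/(y^3 - 6*y^2 - 15*y - 8)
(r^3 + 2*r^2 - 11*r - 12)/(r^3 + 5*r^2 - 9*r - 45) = (r^2 + 5*r + 4)/(r^2 + 8*r + 15)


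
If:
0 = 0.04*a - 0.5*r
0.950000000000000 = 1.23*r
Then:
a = 9.65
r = 0.77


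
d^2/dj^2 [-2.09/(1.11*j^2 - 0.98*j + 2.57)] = (5.150178*j^2 - 4.547004*j - 2.09*(2.22*j - 0.98)*(4.44*j - 1.96) + 11.924286)/(1.11*j^2 - 0.98*j + 2.57)^3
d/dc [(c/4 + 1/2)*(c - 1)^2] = 3*c^2/4 - 3/4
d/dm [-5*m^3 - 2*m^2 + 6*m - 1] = -15*m^2 - 4*m + 6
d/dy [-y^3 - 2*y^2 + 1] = y*(-3*y - 4)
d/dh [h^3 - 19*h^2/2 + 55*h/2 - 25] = 3*h^2 - 19*h + 55/2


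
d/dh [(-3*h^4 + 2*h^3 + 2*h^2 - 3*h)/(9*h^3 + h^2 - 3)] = (-27*h^6 - 6*h^5 - 16*h^4 + 90*h^3 - 15*h^2 - 12*h + 9)/(81*h^6 + 18*h^5 + h^4 - 54*h^3 - 6*h^2 + 9)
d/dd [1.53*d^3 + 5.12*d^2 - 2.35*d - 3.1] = 4.59*d^2 + 10.24*d - 2.35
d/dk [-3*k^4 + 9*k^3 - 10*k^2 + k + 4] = -12*k^3 + 27*k^2 - 20*k + 1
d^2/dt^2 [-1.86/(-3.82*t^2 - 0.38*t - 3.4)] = (-54.283728*t^2 - 5.399952*t + 1.86*(7.64*t + 0.38)*(15.28*t + 0.76) - 48.31536)/(3.82*t^2 + 0.38*t + 3.4)^3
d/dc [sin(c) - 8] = cos(c)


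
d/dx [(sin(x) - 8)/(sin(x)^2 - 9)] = (16*sin(x) + cos(x)^2 - 10)*cos(x)/(sin(x)^2 - 9)^2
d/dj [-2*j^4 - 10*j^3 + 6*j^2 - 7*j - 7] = -8*j^3 - 30*j^2 + 12*j - 7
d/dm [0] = 0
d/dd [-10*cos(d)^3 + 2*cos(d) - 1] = 2*(15*cos(d)^2 - 1)*sin(d)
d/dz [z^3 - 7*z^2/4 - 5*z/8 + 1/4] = 3*z^2 - 7*z/2 - 5/8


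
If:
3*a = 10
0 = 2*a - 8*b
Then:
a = 10/3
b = 5/6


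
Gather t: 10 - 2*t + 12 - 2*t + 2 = 24 - 4*t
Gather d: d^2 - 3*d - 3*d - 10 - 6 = d^2 - 6*d - 16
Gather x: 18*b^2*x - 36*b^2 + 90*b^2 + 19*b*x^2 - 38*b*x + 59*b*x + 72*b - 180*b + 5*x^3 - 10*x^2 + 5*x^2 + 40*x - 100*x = 54*b^2 - 108*b + 5*x^3 + x^2*(19*b - 5) + x*(18*b^2 + 21*b - 60)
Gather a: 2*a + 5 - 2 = 2*a + 3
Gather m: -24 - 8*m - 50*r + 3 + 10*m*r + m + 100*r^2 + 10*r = m*(10*r - 7) + 100*r^2 - 40*r - 21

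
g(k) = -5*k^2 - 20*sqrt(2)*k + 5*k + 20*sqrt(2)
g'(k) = -10*k - 20*sqrt(2) + 5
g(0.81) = 6.14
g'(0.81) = -31.38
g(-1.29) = 50.00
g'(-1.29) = -10.38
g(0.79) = 6.77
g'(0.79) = -31.18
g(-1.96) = 54.71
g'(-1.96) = -3.68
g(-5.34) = 10.04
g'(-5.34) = 30.12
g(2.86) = -79.21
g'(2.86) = -51.88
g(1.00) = 0.00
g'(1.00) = -33.28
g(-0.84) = 44.32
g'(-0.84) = -14.88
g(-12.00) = -412.30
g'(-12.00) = 96.72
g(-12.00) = -412.30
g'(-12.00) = 96.72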